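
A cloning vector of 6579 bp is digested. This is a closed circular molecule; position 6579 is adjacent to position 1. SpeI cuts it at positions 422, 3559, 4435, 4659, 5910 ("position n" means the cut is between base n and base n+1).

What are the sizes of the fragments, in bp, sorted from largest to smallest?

3137, 1251, 1091, 876, 224 bp

Circular molecule, 5 cuts → 5 fragments:
  3559 − 422 = 3137 bp
  4435 − 3559 = 876 bp
  4659 − 4435 = 224 bp
  5910 − 4659 = 1251 bp
  wrap: 6579 − 5910 + 422 = 1091 bp
Sorted largest to smallest: 3137, 1251, 1091, 876, 224 bp.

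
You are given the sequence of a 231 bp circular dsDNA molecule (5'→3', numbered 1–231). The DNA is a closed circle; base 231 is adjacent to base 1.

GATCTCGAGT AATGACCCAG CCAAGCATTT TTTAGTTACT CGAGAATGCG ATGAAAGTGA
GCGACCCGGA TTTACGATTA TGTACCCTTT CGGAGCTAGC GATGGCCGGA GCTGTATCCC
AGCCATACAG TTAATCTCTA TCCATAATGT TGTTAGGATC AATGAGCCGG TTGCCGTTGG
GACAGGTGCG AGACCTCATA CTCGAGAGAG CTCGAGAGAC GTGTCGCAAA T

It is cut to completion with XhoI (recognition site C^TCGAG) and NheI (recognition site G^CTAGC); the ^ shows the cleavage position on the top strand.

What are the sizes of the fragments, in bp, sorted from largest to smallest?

106, 56, 35, 24, 10 bp

XhoI sites (CTCGAG) start at positions 4, 39, 201, 211.
XhoI cuts after the first base of each site, so after positions 4, 39, 201, 211.
The NheI site (GCTAGC) starts at position 95.
NheI cuts after the first base of each site, so after position 95.
Combined cut positions: 4, 39, 95, 201, 211.
Circular molecule, 5 cuts → 5 fragments:
  5–39 → 35 bp
  40–95 → 56 bp
  96–201 → 106 bp
  202–211 → 10 bp
  212–231 then 1–4 → 20 + 4 = 24 bp
Sorted largest to smallest: 106, 56, 35, 24, 10 bp.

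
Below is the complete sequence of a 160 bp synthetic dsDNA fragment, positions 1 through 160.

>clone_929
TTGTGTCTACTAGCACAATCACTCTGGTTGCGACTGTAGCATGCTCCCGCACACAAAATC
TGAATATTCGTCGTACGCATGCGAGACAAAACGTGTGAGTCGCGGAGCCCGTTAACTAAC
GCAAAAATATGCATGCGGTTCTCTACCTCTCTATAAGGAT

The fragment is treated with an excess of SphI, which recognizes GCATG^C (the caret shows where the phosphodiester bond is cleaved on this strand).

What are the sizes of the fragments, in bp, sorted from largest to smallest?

54, 43, 38, 25 bp

SphI sites (GCATGC) start at positions 39, 77, 131.
SphI cuts after base 5 of each site (before the last base), so after positions 43, 81, 135.
Linear molecule, 3 cuts → 4 fragments:
  1–43 → 43 bp
  44–81 → 38 bp
  82–135 → 54 bp
  136–160 → 25 bp
Sorted largest to smallest: 54, 43, 38, 25 bp.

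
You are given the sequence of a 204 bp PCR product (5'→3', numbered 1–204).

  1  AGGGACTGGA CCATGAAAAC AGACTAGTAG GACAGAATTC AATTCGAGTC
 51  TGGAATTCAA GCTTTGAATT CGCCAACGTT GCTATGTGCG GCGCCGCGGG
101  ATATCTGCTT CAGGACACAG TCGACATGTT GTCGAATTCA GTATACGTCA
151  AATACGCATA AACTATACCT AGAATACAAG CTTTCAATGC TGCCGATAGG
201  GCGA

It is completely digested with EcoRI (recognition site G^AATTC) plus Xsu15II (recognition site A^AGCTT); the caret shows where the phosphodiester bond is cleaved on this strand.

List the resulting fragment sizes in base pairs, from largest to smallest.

EcoRI sites (GAATTC) start at positions 35, 53, 66, 134.
EcoRI cuts after the first base of each site, so after positions 35, 53, 66, 134.
Xsu15II sites (AAGCTT) start at positions 59, 178.
Xsu15II cuts after the first base of each site, so after positions 59, 178.
Combined cut positions: 35, 53, 59, 66, 134, 178.
Linear molecule, 6 cuts → 7 fragments:
  1–35 → 35 bp
  36–53 → 18 bp
  54–59 → 6 bp
  60–66 → 7 bp
  67–134 → 68 bp
  135–178 → 44 bp
  179–204 → 26 bp
Sorted largest to smallest: 68, 44, 35, 26, 18, 7, 6 bp.

68, 44, 35, 26, 18, 7, 6 bp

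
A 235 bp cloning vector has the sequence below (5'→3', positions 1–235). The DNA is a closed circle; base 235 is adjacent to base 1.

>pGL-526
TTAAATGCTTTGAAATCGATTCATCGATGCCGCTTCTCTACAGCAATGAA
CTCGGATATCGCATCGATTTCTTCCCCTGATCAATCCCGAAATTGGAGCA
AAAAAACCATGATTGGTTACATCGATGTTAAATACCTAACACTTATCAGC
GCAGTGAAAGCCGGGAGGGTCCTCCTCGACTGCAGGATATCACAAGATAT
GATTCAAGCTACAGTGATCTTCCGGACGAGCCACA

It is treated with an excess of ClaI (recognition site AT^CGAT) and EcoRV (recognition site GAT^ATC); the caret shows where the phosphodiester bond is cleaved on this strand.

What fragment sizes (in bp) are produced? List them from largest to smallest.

ClaI sites (ATCGAT) start at positions 15, 23, 63, 121.
ClaI cuts after base 2 of each site, so after positions 16, 24, 64, 122.
EcoRV sites (GATATC) start at positions 55, 186.
EcoRV cuts after base 3 of each site, so after positions 57, 188.
Combined cut positions: 16, 24, 57, 64, 122, 188.
Circular molecule, 6 cuts → 6 fragments:
  17–24 → 8 bp
  25–57 → 33 bp
  58–64 → 7 bp
  65–122 → 58 bp
  123–188 → 66 bp
  189–235 then 1–16 → 47 + 16 = 63 bp
Sorted largest to smallest: 66, 63, 58, 33, 8, 7 bp.

66, 63, 58, 33, 8, 7 bp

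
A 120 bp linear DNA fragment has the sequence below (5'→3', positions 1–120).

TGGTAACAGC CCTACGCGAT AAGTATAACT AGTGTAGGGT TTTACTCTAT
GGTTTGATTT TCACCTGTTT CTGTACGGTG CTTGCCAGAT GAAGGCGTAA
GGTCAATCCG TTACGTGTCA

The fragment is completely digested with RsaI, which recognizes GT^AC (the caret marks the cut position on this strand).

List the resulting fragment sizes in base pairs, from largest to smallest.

74, 46 bp

The RsaI site (GTAC) starts at position 73.
RsaI cuts after base 2 of each site, so after position 74.
Linear molecule, 1 cut → 2 fragments:
  1–74 → 74 bp
  75–120 → 46 bp
Sorted largest to smallest: 74, 46 bp.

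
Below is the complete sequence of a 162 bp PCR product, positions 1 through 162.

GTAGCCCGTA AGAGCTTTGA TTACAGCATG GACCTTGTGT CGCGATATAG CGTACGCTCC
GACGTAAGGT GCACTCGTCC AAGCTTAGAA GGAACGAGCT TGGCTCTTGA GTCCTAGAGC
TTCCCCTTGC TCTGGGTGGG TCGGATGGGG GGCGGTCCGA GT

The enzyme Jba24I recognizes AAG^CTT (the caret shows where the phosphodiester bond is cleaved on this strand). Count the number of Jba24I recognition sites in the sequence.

1

AAGCTT occurs starting at position 81.
Jba24I cuts at 1 site.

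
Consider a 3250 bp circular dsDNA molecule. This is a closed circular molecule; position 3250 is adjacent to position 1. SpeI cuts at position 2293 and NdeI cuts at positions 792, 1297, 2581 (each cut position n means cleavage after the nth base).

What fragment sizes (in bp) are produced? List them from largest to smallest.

1461, 996, 505, 288 bp

Combined cut positions (sorted): 792, 1297, 2293, 2581.
Circular molecule, 4 cuts → 4 fragments:
  1297 − 792 = 505 bp
  2293 − 1297 = 996 bp
  2581 − 2293 = 288 bp
  wrap: 3250 − 2581 + 792 = 1461 bp
Sorted largest to smallest: 1461, 996, 505, 288 bp.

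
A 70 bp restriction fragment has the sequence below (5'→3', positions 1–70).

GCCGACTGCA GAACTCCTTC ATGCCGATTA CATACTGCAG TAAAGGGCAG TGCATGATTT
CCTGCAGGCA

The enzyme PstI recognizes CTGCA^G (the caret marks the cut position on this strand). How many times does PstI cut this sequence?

3

CTGCAG occurs starting at positions 6, 35, 62.
PstI cuts at 3 sites.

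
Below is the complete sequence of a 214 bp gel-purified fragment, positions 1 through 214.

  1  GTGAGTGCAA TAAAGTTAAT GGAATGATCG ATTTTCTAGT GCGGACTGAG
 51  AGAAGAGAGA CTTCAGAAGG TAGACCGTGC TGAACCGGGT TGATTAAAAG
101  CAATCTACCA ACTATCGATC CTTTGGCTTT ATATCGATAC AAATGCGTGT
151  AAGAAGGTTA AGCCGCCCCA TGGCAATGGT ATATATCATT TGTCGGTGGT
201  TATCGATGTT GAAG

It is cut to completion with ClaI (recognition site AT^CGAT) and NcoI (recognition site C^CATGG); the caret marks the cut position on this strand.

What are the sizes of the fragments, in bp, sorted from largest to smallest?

87, 35, 34, 28, 19, 11 bp

ClaI sites (ATCGAT) start at positions 27, 114, 133, 202.
ClaI cuts after base 2 of each site, so after positions 28, 115, 134, 203.
The NcoI site (CCATGG) starts at position 168.
NcoI cuts after the first base of each site, so after position 168.
Combined cut positions: 28, 115, 134, 168, 203.
Linear molecule, 5 cuts → 6 fragments:
  1–28 → 28 bp
  29–115 → 87 bp
  116–134 → 19 bp
  135–168 → 34 bp
  169–203 → 35 bp
  204–214 → 11 bp
Sorted largest to smallest: 87, 35, 34, 28, 19, 11 bp.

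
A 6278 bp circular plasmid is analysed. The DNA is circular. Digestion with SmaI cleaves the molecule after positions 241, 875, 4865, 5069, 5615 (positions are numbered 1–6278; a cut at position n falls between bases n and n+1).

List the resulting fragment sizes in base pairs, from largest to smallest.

Circular molecule, 5 cuts → 5 fragments:
  875 − 241 = 634 bp
  4865 − 875 = 3990 bp
  5069 − 4865 = 204 bp
  5615 − 5069 = 546 bp
  wrap: 6278 − 5615 + 241 = 904 bp
Sorted largest to smallest: 3990, 904, 634, 546, 204 bp.

3990, 904, 634, 546, 204 bp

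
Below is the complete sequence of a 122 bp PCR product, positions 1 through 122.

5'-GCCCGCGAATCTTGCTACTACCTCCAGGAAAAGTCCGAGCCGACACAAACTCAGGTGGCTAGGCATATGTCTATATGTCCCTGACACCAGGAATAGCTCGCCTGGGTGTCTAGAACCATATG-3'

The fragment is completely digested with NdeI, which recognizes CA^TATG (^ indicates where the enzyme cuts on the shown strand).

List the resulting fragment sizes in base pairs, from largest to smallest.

NdeI sites (CATATG) start at positions 64, 117.
NdeI cuts after base 2 of each site, so after positions 65, 118.
Linear molecule, 2 cuts → 3 fragments:
  1–65 → 65 bp
  66–118 → 53 bp
  119–122 → 4 bp
Sorted largest to smallest: 65, 53, 4 bp.

65, 53, 4 bp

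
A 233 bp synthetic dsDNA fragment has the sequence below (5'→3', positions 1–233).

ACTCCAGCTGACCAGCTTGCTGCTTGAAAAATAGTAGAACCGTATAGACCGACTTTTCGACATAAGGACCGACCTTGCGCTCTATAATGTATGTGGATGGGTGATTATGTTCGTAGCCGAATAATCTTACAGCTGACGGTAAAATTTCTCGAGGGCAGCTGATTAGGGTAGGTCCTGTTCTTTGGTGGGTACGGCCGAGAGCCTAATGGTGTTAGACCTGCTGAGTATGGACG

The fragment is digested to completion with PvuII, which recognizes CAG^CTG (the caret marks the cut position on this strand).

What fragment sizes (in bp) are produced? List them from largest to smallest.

PvuII sites (CAGCTG) start at positions 5, 130, 156.
PvuII cuts after base 3 of each site, so after positions 7, 132, 158.
Linear molecule, 3 cuts → 4 fragments:
  1–7 → 7 bp
  8–132 → 125 bp
  133–158 → 26 bp
  159–233 → 75 bp
Sorted largest to smallest: 125, 75, 26, 7 bp.

125, 75, 26, 7 bp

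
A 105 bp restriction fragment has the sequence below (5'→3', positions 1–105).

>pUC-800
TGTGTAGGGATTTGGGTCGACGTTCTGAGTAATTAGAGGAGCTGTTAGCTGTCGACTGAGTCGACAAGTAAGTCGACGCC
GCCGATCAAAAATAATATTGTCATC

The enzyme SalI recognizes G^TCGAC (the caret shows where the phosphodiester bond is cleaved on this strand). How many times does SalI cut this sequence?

4

GTCGAC occurs starting at positions 16, 51, 60, 72.
SalI cuts at 4 sites.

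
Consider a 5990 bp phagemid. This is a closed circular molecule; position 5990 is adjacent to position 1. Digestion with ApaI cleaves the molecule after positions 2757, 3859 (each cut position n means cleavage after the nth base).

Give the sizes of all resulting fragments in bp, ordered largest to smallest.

Circular molecule, 2 cuts → 2 fragments:
  3859 − 2757 = 1102 bp
  wrap: 5990 − 3859 + 2757 = 4888 bp
Sorted largest to smallest: 4888, 1102 bp.

4888, 1102 bp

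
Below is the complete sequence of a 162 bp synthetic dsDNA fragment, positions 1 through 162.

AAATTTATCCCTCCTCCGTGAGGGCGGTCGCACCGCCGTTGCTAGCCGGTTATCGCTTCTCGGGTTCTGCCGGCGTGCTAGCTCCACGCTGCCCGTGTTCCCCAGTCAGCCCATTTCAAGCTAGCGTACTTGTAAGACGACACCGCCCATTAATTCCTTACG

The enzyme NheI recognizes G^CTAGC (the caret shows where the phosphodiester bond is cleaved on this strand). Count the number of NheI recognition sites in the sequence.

3

GCTAGC occurs starting at positions 41, 77, 120.
NheI cuts at 3 sites.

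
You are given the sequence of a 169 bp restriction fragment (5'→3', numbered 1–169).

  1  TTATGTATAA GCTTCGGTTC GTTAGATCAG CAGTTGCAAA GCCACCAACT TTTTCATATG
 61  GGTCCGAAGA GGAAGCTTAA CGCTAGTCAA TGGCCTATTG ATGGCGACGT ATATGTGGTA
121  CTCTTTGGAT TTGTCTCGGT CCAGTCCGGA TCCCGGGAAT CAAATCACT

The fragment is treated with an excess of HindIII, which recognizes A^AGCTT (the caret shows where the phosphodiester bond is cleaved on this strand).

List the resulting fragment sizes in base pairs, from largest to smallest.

96, 64, 9 bp

HindIII sites (AAGCTT) start at positions 9, 73.
HindIII cuts after the first base of each site, so after positions 9, 73.
Linear molecule, 2 cuts → 3 fragments:
  1–9 → 9 bp
  10–73 → 64 bp
  74–169 → 96 bp
Sorted largest to smallest: 96, 64, 9 bp.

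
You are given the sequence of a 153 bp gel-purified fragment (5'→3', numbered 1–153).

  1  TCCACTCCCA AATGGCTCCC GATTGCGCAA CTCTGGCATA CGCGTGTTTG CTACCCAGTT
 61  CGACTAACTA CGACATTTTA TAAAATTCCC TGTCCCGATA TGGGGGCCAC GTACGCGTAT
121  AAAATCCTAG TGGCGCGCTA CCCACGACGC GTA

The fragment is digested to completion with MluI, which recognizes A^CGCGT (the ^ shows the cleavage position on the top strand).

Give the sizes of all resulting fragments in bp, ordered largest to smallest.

MluI sites (ACGCGT) start at positions 40, 113, 147.
MluI cuts after the first base of each site, so after positions 40, 113, 147.
Linear molecule, 3 cuts → 4 fragments:
  1–40 → 40 bp
  41–113 → 73 bp
  114–147 → 34 bp
  148–153 → 6 bp
Sorted largest to smallest: 73, 40, 34, 6 bp.

73, 40, 34, 6 bp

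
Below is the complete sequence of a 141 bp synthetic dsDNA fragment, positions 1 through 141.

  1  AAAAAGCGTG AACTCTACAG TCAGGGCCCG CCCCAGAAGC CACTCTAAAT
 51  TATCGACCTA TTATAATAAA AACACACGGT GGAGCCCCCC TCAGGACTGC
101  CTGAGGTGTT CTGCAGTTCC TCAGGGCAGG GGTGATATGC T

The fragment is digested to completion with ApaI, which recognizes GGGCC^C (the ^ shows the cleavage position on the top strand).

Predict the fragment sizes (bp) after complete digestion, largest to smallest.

The ApaI site (GGGCCC) starts at position 24.
ApaI cuts after base 5 of each site (before the last base), so after position 28.
Linear molecule, 1 cut → 2 fragments:
  1–28 → 28 bp
  29–141 → 113 bp
Sorted largest to smallest: 113, 28 bp.

113, 28 bp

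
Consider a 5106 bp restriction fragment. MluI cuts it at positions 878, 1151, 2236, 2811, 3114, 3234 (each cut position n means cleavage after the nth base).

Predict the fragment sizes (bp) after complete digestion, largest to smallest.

1872, 1085, 878, 575, 303, 273, 120 bp

Linear molecule, 6 cuts → 7 fragments:
  878 − 0 = 878 bp
  1151 − 878 = 273 bp
  2236 − 1151 = 1085 bp
  2811 − 2236 = 575 bp
  3114 − 2811 = 303 bp
  3234 − 3114 = 120 bp
  5106 − 3234 = 1872 bp
Sorted largest to smallest: 1872, 1085, 878, 575, 303, 273, 120 bp.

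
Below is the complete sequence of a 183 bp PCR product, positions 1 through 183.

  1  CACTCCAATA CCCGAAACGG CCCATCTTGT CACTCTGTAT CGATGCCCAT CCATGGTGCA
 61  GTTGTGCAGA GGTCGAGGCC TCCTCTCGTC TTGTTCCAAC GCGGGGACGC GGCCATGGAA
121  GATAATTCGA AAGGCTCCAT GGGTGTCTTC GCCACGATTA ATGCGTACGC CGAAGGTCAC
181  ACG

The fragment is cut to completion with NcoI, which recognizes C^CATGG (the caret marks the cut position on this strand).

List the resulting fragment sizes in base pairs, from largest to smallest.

62, 51, 46, 24 bp

NcoI sites (CCATGG) start at positions 51, 113, 137.
NcoI cuts after the first base of each site, so after positions 51, 113, 137.
Linear molecule, 3 cuts → 4 fragments:
  1–51 → 51 bp
  52–113 → 62 bp
  114–137 → 24 bp
  138–183 → 46 bp
Sorted largest to smallest: 62, 51, 46, 24 bp.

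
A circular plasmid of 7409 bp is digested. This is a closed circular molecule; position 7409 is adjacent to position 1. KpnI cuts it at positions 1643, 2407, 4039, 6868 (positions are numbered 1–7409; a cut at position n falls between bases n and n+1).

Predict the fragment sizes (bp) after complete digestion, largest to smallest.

Circular molecule, 4 cuts → 4 fragments:
  2407 − 1643 = 764 bp
  4039 − 2407 = 1632 bp
  6868 − 4039 = 2829 bp
  wrap: 7409 − 6868 + 1643 = 2184 bp
Sorted largest to smallest: 2829, 2184, 1632, 764 bp.

2829, 2184, 1632, 764 bp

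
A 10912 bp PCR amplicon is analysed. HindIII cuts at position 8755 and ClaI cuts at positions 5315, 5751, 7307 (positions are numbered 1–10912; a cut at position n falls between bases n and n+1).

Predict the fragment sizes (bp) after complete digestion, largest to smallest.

5315, 2157, 1556, 1448, 436 bp

Combined cut positions (sorted): 5315, 5751, 7307, 8755.
Linear molecule, 4 cuts → 5 fragments:
  5315 − 0 = 5315 bp
  5751 − 5315 = 436 bp
  7307 − 5751 = 1556 bp
  8755 − 7307 = 1448 bp
  10912 − 8755 = 2157 bp
Sorted largest to smallest: 5315, 2157, 1556, 1448, 436 bp.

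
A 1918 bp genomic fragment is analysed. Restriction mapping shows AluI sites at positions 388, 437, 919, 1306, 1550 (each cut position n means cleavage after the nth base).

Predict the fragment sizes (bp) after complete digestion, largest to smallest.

Linear molecule, 5 cuts → 6 fragments:
  388 − 0 = 388 bp
  437 − 388 = 49 bp
  919 − 437 = 482 bp
  1306 − 919 = 387 bp
  1550 − 1306 = 244 bp
  1918 − 1550 = 368 bp
Sorted largest to smallest: 482, 388, 387, 368, 244, 49 bp.

482, 388, 387, 368, 244, 49 bp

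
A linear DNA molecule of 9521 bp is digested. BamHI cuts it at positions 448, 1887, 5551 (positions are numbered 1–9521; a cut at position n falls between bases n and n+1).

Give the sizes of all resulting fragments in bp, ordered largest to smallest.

Linear molecule, 3 cuts → 4 fragments:
  448 − 0 = 448 bp
  1887 − 448 = 1439 bp
  5551 − 1887 = 3664 bp
  9521 − 5551 = 3970 bp
Sorted largest to smallest: 3970, 3664, 1439, 448 bp.

3970, 3664, 1439, 448 bp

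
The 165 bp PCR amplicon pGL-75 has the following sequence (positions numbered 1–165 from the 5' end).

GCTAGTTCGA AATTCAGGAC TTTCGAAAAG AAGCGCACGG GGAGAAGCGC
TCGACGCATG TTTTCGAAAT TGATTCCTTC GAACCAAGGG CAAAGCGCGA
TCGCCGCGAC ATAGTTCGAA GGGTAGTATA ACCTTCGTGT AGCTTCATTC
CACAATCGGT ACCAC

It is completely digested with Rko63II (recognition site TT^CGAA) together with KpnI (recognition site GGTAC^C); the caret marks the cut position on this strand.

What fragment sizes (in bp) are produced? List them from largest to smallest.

Rko63II sites (TTCGAA) start at positions 6, 22, 63, 78, 115.
Rko63II cuts after base 2 of each site, so after positions 7, 23, 64, 79, 116.
The KpnI site (GGTACC) starts at position 158.
KpnI cuts after base 5 of each site (before the last base), so after position 162.
Combined cut positions: 7, 23, 64, 79, 116, 162.
Linear molecule, 6 cuts → 7 fragments:
  1–7 → 7 bp
  8–23 → 16 bp
  24–64 → 41 bp
  65–79 → 15 bp
  80–116 → 37 bp
  117–162 → 46 bp
  163–165 → 3 bp
Sorted largest to smallest: 46, 41, 37, 16, 15, 7, 3 bp.

46, 41, 37, 16, 15, 7, 3 bp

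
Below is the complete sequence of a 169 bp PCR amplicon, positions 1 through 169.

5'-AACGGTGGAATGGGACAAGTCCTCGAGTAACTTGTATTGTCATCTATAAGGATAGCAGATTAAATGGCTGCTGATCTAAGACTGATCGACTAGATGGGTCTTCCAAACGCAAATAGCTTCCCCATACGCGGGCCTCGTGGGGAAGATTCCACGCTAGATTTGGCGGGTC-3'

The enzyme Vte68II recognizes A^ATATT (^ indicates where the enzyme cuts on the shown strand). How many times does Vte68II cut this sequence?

0

No occurrence of AATATT is present in the sequence.
Vte68II does not cut: 0 sites.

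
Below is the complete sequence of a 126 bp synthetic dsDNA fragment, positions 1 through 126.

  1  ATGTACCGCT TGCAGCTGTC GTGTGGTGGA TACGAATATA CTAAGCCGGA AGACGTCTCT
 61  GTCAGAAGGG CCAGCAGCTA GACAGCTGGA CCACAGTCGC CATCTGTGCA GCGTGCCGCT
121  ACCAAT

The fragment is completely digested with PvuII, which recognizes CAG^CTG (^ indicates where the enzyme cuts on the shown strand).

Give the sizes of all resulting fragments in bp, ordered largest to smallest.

70, 41, 15 bp

PvuII sites (CAGCTG) start at positions 13, 83.
PvuII cuts after base 3 of each site, so after positions 15, 85.
Linear molecule, 2 cuts → 3 fragments:
  1–15 → 15 bp
  16–85 → 70 bp
  86–126 → 41 bp
Sorted largest to smallest: 70, 41, 15 bp.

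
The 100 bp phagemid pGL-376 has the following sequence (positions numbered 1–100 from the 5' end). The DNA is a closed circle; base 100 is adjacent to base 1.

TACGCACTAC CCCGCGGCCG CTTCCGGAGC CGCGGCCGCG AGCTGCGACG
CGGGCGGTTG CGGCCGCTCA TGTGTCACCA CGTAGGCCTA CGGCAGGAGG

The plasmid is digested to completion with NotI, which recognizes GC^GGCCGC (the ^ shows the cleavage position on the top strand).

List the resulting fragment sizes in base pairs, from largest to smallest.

NotI sites (GCGGCCGC) start at positions 14, 32, 60.
NotI cuts after base 2 of each site, so after positions 15, 33, 61.
Circular molecule, 3 cuts → 3 fragments:
  16–33 → 18 bp
  34–61 → 28 bp
  62–100 then 1–15 → 39 + 15 = 54 bp
Sorted largest to smallest: 54, 28, 18 bp.

54, 28, 18 bp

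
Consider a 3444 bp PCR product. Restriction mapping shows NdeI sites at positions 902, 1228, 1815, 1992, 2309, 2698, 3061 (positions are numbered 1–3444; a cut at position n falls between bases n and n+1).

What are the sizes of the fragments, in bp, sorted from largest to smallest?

902, 587, 389, 383, 363, 326, 317, 177 bp

Linear molecule, 7 cuts → 8 fragments:
  902 − 0 = 902 bp
  1228 − 902 = 326 bp
  1815 − 1228 = 587 bp
  1992 − 1815 = 177 bp
  2309 − 1992 = 317 bp
  2698 − 2309 = 389 bp
  3061 − 2698 = 363 bp
  3444 − 3061 = 383 bp
Sorted largest to smallest: 902, 587, 389, 383, 363, 326, 317, 177 bp.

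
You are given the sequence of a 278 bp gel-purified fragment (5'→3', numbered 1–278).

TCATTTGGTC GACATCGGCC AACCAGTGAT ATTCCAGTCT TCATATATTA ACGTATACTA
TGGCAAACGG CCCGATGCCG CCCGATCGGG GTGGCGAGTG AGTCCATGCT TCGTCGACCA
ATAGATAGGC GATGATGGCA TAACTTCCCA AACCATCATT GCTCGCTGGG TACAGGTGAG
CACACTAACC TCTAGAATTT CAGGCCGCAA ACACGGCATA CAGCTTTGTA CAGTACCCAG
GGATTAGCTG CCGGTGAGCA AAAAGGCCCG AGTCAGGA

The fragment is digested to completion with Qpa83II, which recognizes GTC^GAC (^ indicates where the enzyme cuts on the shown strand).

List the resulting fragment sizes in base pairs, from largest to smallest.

163, 105, 10 bp

Qpa83II sites (GTCGAC) start at positions 8, 113.
Qpa83II cuts after base 3 of each site, so after positions 10, 115.
Linear molecule, 2 cuts → 3 fragments:
  1–10 → 10 bp
  11–115 → 105 bp
  116–278 → 163 bp
Sorted largest to smallest: 163, 105, 10 bp.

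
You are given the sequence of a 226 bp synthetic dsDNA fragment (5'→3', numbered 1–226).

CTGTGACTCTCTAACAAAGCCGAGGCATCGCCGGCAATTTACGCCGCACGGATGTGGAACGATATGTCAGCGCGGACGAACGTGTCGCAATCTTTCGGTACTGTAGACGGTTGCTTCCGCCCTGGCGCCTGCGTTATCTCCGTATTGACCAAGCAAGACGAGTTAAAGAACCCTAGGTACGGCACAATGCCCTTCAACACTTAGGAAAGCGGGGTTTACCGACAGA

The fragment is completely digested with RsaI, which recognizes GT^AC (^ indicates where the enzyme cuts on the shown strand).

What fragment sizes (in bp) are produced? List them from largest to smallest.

RsaI sites (GTAC) start at positions 98, 177.
RsaI cuts after base 2 of each site, so after positions 99, 178.
Linear molecule, 2 cuts → 3 fragments:
  1–99 → 99 bp
  100–178 → 79 bp
  179–226 → 48 bp
Sorted largest to smallest: 99, 79, 48 bp.

99, 79, 48 bp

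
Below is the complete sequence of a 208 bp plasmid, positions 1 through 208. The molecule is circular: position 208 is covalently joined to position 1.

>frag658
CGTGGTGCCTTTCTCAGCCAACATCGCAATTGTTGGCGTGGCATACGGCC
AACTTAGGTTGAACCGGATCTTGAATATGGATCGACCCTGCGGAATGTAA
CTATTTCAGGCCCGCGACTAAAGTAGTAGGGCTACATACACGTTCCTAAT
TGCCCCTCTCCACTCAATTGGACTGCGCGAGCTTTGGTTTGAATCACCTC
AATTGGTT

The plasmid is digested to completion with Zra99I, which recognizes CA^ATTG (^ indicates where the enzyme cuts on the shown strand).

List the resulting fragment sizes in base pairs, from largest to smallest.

138, 35, 35 bp

Zra99I sites (CAATTG) start at positions 27, 165, 200.
Zra99I cuts after base 2 of each site, so after positions 28, 166, 201.
Circular molecule, 3 cuts → 3 fragments:
  29–166 → 138 bp
  167–201 → 35 bp
  202–208 then 1–28 → 7 + 28 = 35 bp
Sorted largest to smallest: 138, 35, 35 bp.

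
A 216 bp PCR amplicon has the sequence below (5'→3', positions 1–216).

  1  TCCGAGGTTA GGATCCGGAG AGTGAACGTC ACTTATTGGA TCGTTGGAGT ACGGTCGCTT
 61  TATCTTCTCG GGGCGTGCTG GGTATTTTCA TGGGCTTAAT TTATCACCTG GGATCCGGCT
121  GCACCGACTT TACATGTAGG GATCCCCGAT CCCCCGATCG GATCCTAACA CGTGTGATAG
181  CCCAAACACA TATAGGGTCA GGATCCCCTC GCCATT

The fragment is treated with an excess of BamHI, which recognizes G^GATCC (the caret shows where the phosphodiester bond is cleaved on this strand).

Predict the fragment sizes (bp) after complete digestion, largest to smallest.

BamHI sites (GGATCC) start at positions 11, 111, 140, 160, 201.
BamHI cuts after the first base of each site, so after positions 11, 111, 140, 160, 201.
Linear molecule, 5 cuts → 6 fragments:
  1–11 → 11 bp
  12–111 → 100 bp
  112–140 → 29 bp
  141–160 → 20 bp
  161–201 → 41 bp
  202–216 → 15 bp
Sorted largest to smallest: 100, 41, 29, 20, 15, 11 bp.

100, 41, 29, 20, 15, 11 bp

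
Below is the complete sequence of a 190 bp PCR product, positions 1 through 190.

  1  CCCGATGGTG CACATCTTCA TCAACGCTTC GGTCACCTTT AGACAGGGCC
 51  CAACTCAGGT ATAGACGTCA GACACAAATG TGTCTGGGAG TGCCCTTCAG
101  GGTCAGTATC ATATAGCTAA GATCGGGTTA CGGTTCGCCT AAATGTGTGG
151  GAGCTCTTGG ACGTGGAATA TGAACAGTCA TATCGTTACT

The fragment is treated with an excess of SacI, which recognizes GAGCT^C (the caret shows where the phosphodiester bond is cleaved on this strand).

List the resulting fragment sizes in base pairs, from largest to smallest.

155, 35 bp

The SacI site (GAGCTC) starts at position 151.
SacI cuts after base 5 of each site (before the last base), so after position 155.
Linear molecule, 1 cut → 2 fragments:
  1–155 → 155 bp
  156–190 → 35 bp
Sorted largest to smallest: 155, 35 bp.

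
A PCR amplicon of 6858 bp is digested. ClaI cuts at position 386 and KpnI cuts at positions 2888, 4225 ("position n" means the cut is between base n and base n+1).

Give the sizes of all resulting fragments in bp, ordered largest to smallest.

2633, 2502, 1337, 386 bp

Combined cut positions (sorted): 386, 2888, 4225.
Linear molecule, 3 cuts → 4 fragments:
  386 − 0 = 386 bp
  2888 − 386 = 2502 bp
  4225 − 2888 = 1337 bp
  6858 − 4225 = 2633 bp
Sorted largest to smallest: 2633, 2502, 1337, 386 bp.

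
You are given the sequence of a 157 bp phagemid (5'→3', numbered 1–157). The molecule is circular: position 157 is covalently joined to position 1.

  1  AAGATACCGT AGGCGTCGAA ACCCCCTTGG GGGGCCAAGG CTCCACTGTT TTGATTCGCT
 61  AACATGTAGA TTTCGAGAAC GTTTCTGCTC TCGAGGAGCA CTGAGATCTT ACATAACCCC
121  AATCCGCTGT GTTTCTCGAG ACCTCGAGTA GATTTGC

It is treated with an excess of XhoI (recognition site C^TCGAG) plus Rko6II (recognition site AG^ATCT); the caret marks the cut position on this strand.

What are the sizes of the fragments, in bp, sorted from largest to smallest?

104, 30, 15, 8 bp

XhoI sites (CTCGAG) start at positions 90, 135, 143.
XhoI cuts after the first base of each site, so after positions 90, 135, 143.
The Rko6II site (AGATCT) starts at position 104.
Rko6II cuts after base 2 of each site, so after position 105.
Combined cut positions: 90, 105, 135, 143.
Circular molecule, 4 cuts → 4 fragments:
  91–105 → 15 bp
  106–135 → 30 bp
  136–143 → 8 bp
  144–157 then 1–90 → 14 + 90 = 104 bp
Sorted largest to smallest: 104, 30, 15, 8 bp.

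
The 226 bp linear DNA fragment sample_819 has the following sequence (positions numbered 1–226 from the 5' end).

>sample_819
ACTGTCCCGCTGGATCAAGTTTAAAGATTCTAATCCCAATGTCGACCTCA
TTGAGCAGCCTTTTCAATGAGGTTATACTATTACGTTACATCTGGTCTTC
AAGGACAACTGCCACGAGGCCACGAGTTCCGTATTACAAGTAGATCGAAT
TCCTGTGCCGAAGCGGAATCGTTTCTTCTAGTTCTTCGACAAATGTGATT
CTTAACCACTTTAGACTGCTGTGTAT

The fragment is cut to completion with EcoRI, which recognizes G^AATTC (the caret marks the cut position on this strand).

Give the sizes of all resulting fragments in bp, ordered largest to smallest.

147, 79 bp

The EcoRI site (GAATTC) starts at position 147.
EcoRI cuts after the first base of each site, so after position 147.
Linear molecule, 1 cut → 2 fragments:
  1–147 → 147 bp
  148–226 → 79 bp
Sorted largest to smallest: 147, 79 bp.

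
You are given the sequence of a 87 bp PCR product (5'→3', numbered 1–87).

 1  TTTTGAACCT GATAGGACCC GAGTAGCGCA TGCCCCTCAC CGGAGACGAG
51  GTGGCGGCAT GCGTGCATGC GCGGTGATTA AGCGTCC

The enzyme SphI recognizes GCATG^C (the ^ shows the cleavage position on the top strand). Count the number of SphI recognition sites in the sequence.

GCATGC occurs starting at positions 28, 57, 65.
SphI cuts at 3 sites.

3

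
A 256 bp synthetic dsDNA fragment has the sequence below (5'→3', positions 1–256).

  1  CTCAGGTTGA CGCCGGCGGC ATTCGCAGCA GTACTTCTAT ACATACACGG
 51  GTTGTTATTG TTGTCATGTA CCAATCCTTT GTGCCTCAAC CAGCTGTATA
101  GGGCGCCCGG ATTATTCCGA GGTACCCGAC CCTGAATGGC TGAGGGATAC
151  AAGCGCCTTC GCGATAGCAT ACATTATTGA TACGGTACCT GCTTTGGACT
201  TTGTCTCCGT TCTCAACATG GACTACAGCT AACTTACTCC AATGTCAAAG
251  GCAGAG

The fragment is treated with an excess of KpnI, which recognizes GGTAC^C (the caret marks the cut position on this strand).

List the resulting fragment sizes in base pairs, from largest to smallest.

125, 68, 63 bp

KpnI sites (GGTACC) start at positions 121, 184.
KpnI cuts after base 5 of each site (before the last base), so after positions 125, 188.
Linear molecule, 2 cuts → 3 fragments:
  1–125 → 125 bp
  126–188 → 63 bp
  189–256 → 68 bp
Sorted largest to smallest: 125, 68, 63 bp.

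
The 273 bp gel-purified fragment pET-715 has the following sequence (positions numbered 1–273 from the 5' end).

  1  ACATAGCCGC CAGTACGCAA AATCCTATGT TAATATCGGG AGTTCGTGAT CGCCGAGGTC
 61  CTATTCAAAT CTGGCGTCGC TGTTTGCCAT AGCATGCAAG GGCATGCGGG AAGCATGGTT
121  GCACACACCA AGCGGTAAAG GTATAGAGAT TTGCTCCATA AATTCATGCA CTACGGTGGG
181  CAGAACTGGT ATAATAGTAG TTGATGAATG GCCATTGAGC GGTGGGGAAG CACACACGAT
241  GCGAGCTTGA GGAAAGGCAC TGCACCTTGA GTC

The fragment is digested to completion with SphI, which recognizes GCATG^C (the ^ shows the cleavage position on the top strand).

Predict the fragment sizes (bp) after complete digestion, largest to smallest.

167, 96, 10 bp

SphI sites (GCATGC) start at positions 92, 102.
SphI cuts after base 5 of each site (before the last base), so after positions 96, 106.
Linear molecule, 2 cuts → 3 fragments:
  1–96 → 96 bp
  97–106 → 10 bp
  107–273 → 167 bp
Sorted largest to smallest: 167, 96, 10 bp.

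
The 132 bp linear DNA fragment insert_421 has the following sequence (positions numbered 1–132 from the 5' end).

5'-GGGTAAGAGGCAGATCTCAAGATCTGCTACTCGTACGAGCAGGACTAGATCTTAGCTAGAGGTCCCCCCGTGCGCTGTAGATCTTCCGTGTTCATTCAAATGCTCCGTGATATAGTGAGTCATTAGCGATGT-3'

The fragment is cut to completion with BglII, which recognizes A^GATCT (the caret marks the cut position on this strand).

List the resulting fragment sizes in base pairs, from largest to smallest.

BglII sites (AGATCT) start at positions 12, 20, 47, 79.
BglII cuts after the first base of each site, so after positions 12, 20, 47, 79.
Linear molecule, 4 cuts → 5 fragments:
  1–12 → 12 bp
  13–20 → 8 bp
  21–47 → 27 bp
  48–79 → 32 bp
  80–132 → 53 bp
Sorted largest to smallest: 53, 32, 27, 12, 8 bp.

53, 32, 27, 12, 8 bp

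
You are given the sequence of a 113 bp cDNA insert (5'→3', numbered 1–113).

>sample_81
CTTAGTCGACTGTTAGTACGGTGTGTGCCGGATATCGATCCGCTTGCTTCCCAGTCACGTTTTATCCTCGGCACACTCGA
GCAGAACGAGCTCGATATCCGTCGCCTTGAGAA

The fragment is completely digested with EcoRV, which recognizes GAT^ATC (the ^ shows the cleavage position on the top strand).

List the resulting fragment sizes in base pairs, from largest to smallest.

63, 33, 17 bp

EcoRV sites (GATATC) start at positions 31, 94.
EcoRV cuts after base 3 of each site, so after positions 33, 96.
Linear molecule, 2 cuts → 3 fragments:
  1–33 → 33 bp
  34–96 → 63 bp
  97–113 → 17 bp
Sorted largest to smallest: 63, 33, 17 bp.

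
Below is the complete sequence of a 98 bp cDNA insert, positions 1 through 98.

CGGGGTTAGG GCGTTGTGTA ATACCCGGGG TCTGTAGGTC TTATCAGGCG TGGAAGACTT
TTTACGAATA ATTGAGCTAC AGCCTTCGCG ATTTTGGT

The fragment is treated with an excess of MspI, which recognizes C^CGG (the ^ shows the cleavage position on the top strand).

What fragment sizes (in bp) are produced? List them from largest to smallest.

The MspI site (CCGG) starts at position 25.
MspI cuts after the first base of each site, so after position 25.
Linear molecule, 1 cut → 2 fragments:
  1–25 → 25 bp
  26–98 → 73 bp
Sorted largest to smallest: 73, 25 bp.

73, 25 bp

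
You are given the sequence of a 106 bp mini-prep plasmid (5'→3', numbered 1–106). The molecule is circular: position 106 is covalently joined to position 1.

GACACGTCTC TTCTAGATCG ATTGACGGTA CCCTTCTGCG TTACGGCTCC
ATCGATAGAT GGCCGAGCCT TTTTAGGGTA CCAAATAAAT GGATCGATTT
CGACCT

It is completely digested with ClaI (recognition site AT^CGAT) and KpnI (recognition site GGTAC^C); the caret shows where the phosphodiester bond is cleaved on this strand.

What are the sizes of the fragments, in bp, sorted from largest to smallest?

ClaI sites (ATCGAT) start at positions 17, 51, 93.
ClaI cuts after base 2 of each site, so after positions 18, 52, 94.
KpnI sites (GGTACC) start at positions 27, 77.
KpnI cuts after base 5 of each site (before the last base), so after positions 31, 81.
Combined cut positions: 18, 31, 52, 81, 94.
Circular molecule, 5 cuts → 5 fragments:
  19–31 → 13 bp
  32–52 → 21 bp
  53–81 → 29 bp
  82–94 → 13 bp
  95–106 then 1–18 → 12 + 18 = 30 bp
Sorted largest to smallest: 30, 29, 21, 13, 13 bp.

30, 29, 21, 13, 13 bp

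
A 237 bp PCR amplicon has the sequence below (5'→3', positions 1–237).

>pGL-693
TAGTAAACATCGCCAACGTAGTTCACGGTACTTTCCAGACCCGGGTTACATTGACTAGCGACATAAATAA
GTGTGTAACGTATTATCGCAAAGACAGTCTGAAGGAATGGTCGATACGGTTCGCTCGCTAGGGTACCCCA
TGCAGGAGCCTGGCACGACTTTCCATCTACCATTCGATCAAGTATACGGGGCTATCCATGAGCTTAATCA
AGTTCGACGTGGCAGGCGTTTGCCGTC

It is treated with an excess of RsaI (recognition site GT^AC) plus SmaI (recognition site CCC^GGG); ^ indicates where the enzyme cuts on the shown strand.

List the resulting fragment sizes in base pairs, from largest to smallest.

RsaI sites (GTAC) start at positions 28, 133.
RsaI cuts after base 2 of each site, so after positions 29, 134.
The SmaI site (CCCGGG) starts at position 40.
SmaI cuts after base 3 of each site, so after position 42.
Combined cut positions: 29, 42, 134.
Linear molecule, 3 cuts → 4 fragments:
  1–29 → 29 bp
  30–42 → 13 bp
  43–134 → 92 bp
  135–237 → 103 bp
Sorted largest to smallest: 103, 92, 29, 13 bp.

103, 92, 29, 13 bp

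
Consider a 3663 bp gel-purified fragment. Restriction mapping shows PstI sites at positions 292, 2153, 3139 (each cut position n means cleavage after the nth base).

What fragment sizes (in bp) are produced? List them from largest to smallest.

Linear molecule, 3 cuts → 4 fragments:
  292 − 0 = 292 bp
  2153 − 292 = 1861 bp
  3139 − 2153 = 986 bp
  3663 − 3139 = 524 bp
Sorted largest to smallest: 1861, 986, 524, 292 bp.

1861, 986, 524, 292 bp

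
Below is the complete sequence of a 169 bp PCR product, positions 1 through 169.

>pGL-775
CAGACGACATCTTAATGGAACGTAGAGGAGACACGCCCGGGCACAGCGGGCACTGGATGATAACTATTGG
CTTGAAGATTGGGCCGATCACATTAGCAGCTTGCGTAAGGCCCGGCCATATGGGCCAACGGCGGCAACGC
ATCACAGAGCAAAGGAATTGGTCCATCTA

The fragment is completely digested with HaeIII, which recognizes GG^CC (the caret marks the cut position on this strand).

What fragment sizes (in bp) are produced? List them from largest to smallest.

83, 45, 27, 9, 5 bp

HaeIII sites (GGCC) start at positions 82, 109, 114, 123.
HaeIII cuts after base 2 of each site, so after positions 83, 110, 115, 124.
Linear molecule, 4 cuts → 5 fragments:
  1–83 → 83 bp
  84–110 → 27 bp
  111–115 → 5 bp
  116–124 → 9 bp
  125–169 → 45 bp
Sorted largest to smallest: 83, 45, 27, 9, 5 bp.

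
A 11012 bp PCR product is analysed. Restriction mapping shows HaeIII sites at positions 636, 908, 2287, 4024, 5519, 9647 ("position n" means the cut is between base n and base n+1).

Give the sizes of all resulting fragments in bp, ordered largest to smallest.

Linear molecule, 6 cuts → 7 fragments:
  636 − 0 = 636 bp
  908 − 636 = 272 bp
  2287 − 908 = 1379 bp
  4024 − 2287 = 1737 bp
  5519 − 4024 = 1495 bp
  9647 − 5519 = 4128 bp
  11012 − 9647 = 1365 bp
Sorted largest to smallest: 4128, 1737, 1495, 1379, 1365, 636, 272 bp.

4128, 1737, 1495, 1379, 1365, 636, 272 bp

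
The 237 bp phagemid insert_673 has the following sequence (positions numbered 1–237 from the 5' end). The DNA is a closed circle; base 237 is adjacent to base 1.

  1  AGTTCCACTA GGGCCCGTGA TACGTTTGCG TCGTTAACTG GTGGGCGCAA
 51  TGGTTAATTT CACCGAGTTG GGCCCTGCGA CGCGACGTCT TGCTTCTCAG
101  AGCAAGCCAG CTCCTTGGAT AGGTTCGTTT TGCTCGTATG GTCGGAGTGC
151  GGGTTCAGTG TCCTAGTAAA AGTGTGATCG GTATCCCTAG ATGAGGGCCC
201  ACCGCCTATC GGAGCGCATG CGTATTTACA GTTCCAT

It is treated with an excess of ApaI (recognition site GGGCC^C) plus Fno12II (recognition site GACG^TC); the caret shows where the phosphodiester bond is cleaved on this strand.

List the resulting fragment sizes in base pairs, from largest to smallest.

112, 59, 53, 13 bp

ApaI sites (GGGCCC) start at positions 11, 70, 195.
ApaI cuts after base 5 of each site (before the last base), so after positions 15, 74, 199.
The Fno12II site (GACGTC) starts at position 84.
Fno12II cuts after base 4 of each site, so after position 87.
Combined cut positions: 15, 74, 87, 199.
Circular molecule, 4 cuts → 4 fragments:
  16–74 → 59 bp
  75–87 → 13 bp
  88–199 → 112 bp
  200–237 then 1–15 → 38 + 15 = 53 bp
Sorted largest to smallest: 112, 59, 53, 13 bp.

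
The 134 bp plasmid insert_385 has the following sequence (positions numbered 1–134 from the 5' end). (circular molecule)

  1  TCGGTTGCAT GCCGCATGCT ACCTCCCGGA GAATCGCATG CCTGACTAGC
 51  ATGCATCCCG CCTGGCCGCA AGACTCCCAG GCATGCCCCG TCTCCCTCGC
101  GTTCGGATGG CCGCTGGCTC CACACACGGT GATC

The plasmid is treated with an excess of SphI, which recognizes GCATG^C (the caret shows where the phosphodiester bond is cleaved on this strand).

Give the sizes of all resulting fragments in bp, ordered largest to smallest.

SphI sites (GCATGC) start at positions 7, 14, 36, 49, 81.
SphI cuts after base 5 of each site (before the last base), so after positions 11, 18, 40, 53, 85.
Circular molecule, 5 cuts → 5 fragments:
  12–18 → 7 bp
  19–40 → 22 bp
  41–53 → 13 bp
  54–85 → 32 bp
  86–134 then 1–11 → 49 + 11 = 60 bp
Sorted largest to smallest: 60, 32, 22, 13, 7 bp.

60, 32, 22, 13, 7 bp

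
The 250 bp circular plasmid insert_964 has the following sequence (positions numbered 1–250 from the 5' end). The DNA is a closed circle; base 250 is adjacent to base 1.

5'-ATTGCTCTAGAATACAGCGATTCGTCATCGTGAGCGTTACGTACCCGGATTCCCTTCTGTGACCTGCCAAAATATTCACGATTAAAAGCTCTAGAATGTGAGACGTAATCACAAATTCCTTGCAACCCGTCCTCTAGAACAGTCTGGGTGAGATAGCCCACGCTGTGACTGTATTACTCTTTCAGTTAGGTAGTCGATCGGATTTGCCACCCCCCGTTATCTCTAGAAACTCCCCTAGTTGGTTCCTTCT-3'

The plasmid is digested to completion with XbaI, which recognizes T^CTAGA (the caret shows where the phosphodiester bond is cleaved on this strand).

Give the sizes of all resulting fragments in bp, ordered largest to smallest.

89, 84, 43, 34 bp

XbaI sites (TCTAGA) start at positions 6, 90, 133, 222.
XbaI cuts after the first base of each site, so after positions 6, 90, 133, 222.
Circular molecule, 4 cuts → 4 fragments:
  7–90 → 84 bp
  91–133 → 43 bp
  134–222 → 89 bp
  223–250 then 1–6 → 28 + 6 = 34 bp
Sorted largest to smallest: 89, 84, 43, 34 bp.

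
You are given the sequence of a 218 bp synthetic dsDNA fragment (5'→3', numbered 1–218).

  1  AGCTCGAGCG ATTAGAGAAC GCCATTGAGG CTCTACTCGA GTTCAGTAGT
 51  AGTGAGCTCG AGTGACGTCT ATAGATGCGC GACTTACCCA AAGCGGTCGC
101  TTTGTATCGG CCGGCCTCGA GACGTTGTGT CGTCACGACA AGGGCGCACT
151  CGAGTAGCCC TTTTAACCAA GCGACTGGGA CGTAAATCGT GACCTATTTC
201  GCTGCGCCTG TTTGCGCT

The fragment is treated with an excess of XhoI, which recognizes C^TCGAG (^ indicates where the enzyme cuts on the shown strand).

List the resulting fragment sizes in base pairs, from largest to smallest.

XhoI sites (CTCGAG) start at positions 3, 36, 57, 116, 149.
XhoI cuts after the first base of each site, so after positions 3, 36, 57, 116, 149.
Linear molecule, 5 cuts → 6 fragments:
  1–3 → 3 bp
  4–36 → 33 bp
  37–57 → 21 bp
  58–116 → 59 bp
  117–149 → 33 bp
  150–218 → 69 bp
Sorted largest to smallest: 69, 59, 33, 33, 21, 3 bp.

69, 59, 33, 33, 21, 3 bp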